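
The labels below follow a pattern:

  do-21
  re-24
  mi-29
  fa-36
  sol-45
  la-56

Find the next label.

Note: do, re, mi, fa, sol, la → ti (runs through the solfège scale do→ti).
Second component — differences are 3, 5, 7, … (increasing by 2 each time): 21, 24, 29, 36, 45, 56 → 69.
Putting it together: ti-69.

ti-69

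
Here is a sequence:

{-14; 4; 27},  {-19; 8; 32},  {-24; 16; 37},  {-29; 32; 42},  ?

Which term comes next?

{-34; 64; 47}

First component: −5 each step, so -14, -19, -24, -29 → -34.
Second component: 4, 8, 16, 32 → 64 (×2 each step).
Third component: together with the first component always sums to 13, so 27, 32, 37, 42 → 47.
So the next term is {-34; 64; 47}.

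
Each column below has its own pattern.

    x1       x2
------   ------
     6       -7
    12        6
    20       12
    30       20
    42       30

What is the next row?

56  42

Column x1: differences are 6, 8, 10, … (increasing by 2 each time); 6, 12, 20, 30, 42 → 56.
Column x2 goes -7, 6, 12, 20, 30 → 42 (always the previous value of the column x1).
Putting it together: 56  42.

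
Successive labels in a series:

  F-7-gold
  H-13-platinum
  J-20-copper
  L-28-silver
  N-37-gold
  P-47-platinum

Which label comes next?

R-58-copper

For the letter, letters move forward 2 places in the alphabet: F, H, J, L, N, P → R.
Second component goes 7, 13, 20, 28, 37, 47 → 58 (differences are 6, 7, 8, … (increasing by 1 each time)).
Metal: repeats gold → platinum → copper → silver, so gold, platinum, copper, silver, gold, platinum → copper.
So the next label is R-58-copper.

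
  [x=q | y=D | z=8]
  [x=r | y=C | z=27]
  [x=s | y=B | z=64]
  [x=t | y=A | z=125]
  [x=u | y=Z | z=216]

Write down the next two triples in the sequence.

X: letters move forward 1 place in the alphabet, so q, r, s, t, u → v → w.
Y: D, C, B, A, Z → Y → X (letters move back 1 place in the alphabet, wrapping A→Z).
For the z, perfect cubes: 2³, 3³, 4³, …: 8, 27, 64, 125, 216 → 343 → 512.
So the next two triples are [x=v | y=Y | z=343] and [x=w | y=X | z=512].

[x=v | y=Y | z=343], [x=w | y=X | z=512]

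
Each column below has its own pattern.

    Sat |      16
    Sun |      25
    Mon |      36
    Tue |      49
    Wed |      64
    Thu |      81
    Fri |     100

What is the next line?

Day goes Sat, Sun, Mon, Tue, Wed, Thu, Fri → Sat (runs through the weekdays Mon→Sun).
Second component goes 16, 25, 36, 49, 64, 81, 100 → 121 (perfect squares: 4², 5², 6², …).
Combining the parts gives Sat  121.

Sat  121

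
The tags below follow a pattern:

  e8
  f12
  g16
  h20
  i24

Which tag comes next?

j28

Letter goes e, f, g, h, i → j (letters move forward 1 place in the alphabet).
Second component: +4 each step, so 8, 12, 16, 20, 24 → 28.
So the next tag is j28.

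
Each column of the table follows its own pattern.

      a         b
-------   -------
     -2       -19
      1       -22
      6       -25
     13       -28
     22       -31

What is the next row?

33  -34

Column a: -2, 1, 6, 13, 22 → 33 (differences are 3, 5, 7, … (increasing by 2 each time)).
Column b: -19, -22, -25, -28, -31 → -34 (−3 each step).
So the next row is 33  -34.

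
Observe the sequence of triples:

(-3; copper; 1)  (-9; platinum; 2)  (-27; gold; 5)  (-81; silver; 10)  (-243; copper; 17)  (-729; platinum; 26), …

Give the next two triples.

(-2187; gold; 37), (-6561; silver; 50)

First part: ×3 each step, so -3, -9, -27, -81, -243, -729 → -2187 → -6561.
Metal: repeats copper → platinum → gold → silver, so copper, platinum, gold, silver, copper, platinum → gold → silver.
Third part goes 1, 2, 5, 10, 17, 26 → 37 → 50 (differences are 1, 3, 5, … (increasing by 2 each time)).
So the next two triples are (-2187; gold; 37) and (-6561; silver; 50).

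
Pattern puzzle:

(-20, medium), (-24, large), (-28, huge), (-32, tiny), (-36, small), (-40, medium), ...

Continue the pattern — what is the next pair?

(-44, large)

First part: −4 each step; -20, -24, -28, -32, -36, -40 → -44.
Size — repeats medium → large → huge → tiny → small: medium, large, huge, tiny, small, medium → large.
Combining the parts gives (-44, large).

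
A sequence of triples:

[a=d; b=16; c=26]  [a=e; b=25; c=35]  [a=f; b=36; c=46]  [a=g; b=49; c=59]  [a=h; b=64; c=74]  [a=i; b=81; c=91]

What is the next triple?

[a=j; b=100; c=110]

A — letters move forward 1 place in the alphabet: d, e, f, g, h, i → j.
For the b, perfect squares: 4², 5², 6², …: 16, 25, 36, 49, 64, 81 → 100.
C: always 10 more than the b; 26, 35, 46, 59, 74, 91 → 110.
So the next triple is [a=j; b=100; c=110].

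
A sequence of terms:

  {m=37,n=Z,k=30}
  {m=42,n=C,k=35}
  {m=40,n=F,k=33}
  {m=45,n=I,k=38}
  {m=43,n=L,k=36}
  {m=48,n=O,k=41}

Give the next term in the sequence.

{m=46,n=R,k=39}

M goes 37, 42, 40, 45, 43, 48 → 46 (alternating steps +5, −2, +5, −2, …).
N goes Z, C, F, I, L, O → R (letters move forward 3 places in the alphabet, wrapping Z→A).
K goes 30, 35, 33, 38, 36, 41 → 39 (always 7 less than the m).
Putting it together: {m=46,n=R,k=39}.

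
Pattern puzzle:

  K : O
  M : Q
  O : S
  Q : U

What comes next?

For the first letter, letters move forward 2 places in the alphabet: K, M, O, Q → S.
Second letter — letters move forward 2 places in the alphabet: O, Q, S, U → W.
Putting it together: S : W.

S : W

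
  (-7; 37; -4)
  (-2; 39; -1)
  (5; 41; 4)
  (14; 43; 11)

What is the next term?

First component goes -7, -2, 5, 14 → 25 (differences are 5, 7, 9, … (increasing by 2 each time)).
Second component: +2 each step; 37, 39, 41, 43 → 45.
Third component: differences are 3, 5, 7, … (increasing by 2 each time), so -4, -1, 4, 11 → 20.
Combining the parts gives (25; 45; 20).

(25; 45; 20)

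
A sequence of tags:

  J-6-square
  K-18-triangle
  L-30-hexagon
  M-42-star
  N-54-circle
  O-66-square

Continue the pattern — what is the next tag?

Letter goes J, K, L, M, N, O → P (letters move forward 1 place in the alphabet).
Second component — +12 each step: 6, 18, 30, 42, 54, 66 → 78.
Shape: repeats square → triangle → hexagon → star → circle, so square, triangle, hexagon, star, circle, square → triangle.
Combining the parts gives P-78-triangle.

P-78-triangle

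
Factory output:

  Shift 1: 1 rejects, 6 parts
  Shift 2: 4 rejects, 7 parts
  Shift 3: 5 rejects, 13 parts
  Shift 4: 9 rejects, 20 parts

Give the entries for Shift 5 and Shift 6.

14 rejects, 33 parts; 23 rejects, 53 parts

For the rejects, each term is the sum of the two before it: 1, 4, 5, 9 → 14 → 23.
Parts: each term is the sum of the two before it, so 6, 7, 13, 20 → 33 → 53.
So the next two lines are 14 rejects, 33 parts and 23 rejects, 53 parts.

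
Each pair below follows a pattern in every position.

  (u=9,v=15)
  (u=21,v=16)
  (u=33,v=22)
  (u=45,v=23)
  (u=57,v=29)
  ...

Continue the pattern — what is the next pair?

(u=69,v=30)

U: +12 each step; 9, 21, 33, 45, 57 → 69.
V — alternating steps +1, +6, +1, +6, …: 15, 16, 22, 23, 29 → 30.
Combining the parts gives (u=69,v=30).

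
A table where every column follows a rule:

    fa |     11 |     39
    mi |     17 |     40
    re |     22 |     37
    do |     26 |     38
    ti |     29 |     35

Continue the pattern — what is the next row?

Note: runs backward through the solfège scale do→ti; fa, mi, re, do, ti → la.
Second component — differences are 6, 5, 4, … (decreasing by 1 each time): 11, 17, 22, 26, 29 → 31.
Third component — alternating steps +1, −3, +1, −3, …: 39, 40, 37, 38, 35 → 36.
So the next row is la  31  36.

la  31  36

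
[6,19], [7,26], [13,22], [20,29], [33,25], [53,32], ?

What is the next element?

[86,28]

First slot: 6, 7, 13, 20, 33, 53 → 86 (each term is the sum of the two before it).
Second slot goes 19, 26, 22, 29, 25, 32 → 28 (alternating steps +7, −4, +7, −4, …).
So the next element is [86,28].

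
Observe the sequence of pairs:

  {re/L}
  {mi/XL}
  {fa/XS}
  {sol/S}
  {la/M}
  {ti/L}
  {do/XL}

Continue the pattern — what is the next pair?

Note: re, mi, fa, sol, la, ti, do → re (runs through the solfège scale do→ti).
Size: repeats L → XL → XS → S → M; L, XL, XS, S, M, L, XL → XS.
So the next pair is {re/XS}.

{re/XS}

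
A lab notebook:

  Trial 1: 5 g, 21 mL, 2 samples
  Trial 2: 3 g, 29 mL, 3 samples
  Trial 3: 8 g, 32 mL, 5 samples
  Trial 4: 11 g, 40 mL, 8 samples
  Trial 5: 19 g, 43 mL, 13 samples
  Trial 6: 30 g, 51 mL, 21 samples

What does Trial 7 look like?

49 g, 54 mL, 34 samples

G — each term is the sum of the two before it: 5, 3, 8, 11, 19, 30 → 49.
ML: alternating steps +8, +3, +8, +3, …, so 21, 29, 32, 40, 43, 51 → 54.
Samples — each term is the sum of the two before it: 2, 3, 5, 8, 13, 21 → 34.
Putting it together: 49 g, 54 mL, 34 samples.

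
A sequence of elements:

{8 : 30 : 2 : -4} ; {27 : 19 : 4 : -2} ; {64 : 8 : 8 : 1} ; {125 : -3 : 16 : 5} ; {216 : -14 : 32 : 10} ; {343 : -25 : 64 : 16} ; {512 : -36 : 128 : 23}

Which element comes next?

First slot: perfect cubes: 2³, 3³, 4³, …, so 8, 27, 64, 125, 216, 343, 512 → 729.
Second slot: −11 each step; 30, 19, 8, -3, -14, -25, -36 → -47.
Third slot: ×2 each step, so 2, 4, 8, 16, 32, 64, 128 → 256.
Fourth slot goes -4, -2, 1, 5, 10, 16, 23 → 31 (differences are 2, 3, 4, … (increasing by 1 each time)).
Putting it together: {729 : -47 : 256 : 31}.

{729 : -47 : 256 : 31}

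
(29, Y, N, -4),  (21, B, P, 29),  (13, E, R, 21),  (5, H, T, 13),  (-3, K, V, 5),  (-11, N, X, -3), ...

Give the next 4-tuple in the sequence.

(-19, Q, Z, -11)

First part: −8 each step; 29, 21, 13, 5, -3, -11 → -19.
First letter: letters move forward 3 places in the alphabet, wrapping Z→A; Y, B, E, H, K, N → Q.
Second letter: letters move forward 2 places in the alphabet, so N, P, R, T, V, X → Z.
Fourth part: -4, 29, 21, 13, 5, -3 → -11 (always the previous value of the first part).
So the next 4-tuple is (-19, Q, Z, -11).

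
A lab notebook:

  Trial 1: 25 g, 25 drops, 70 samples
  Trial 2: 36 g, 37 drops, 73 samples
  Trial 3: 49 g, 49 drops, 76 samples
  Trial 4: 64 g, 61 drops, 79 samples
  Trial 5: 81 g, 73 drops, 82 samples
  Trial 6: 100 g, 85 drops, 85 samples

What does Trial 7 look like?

121 g, 97 drops, 88 samples

G goes 25, 36, 49, 64, 81, 100 → 121 (perfect squares: 5², 6², 7², …).
Drops: +12 each step; 25, 37, 49, 61, 73, 85 → 97.
Samples — +3 each step: 70, 73, 76, 79, 82, 85 → 88.
Combining the parts gives 121 g, 97 drops, 88 samples.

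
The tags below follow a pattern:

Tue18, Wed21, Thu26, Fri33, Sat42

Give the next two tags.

Sun53, Mon66

Day: runs through the weekdays Mon→Sun, so Tue, Wed, Thu, Fri, Sat → Sun → Mon.
Second component: 18, 21, 26, 33, 42 → 53 → 66 (differences are 3, 5, 7, … (increasing by 2 each time)).
Putting the parts together: Sun53 and then Mon66.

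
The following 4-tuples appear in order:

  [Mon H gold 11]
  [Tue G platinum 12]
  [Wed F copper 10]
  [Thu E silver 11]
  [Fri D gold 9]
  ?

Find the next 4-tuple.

Day goes Mon, Tue, Wed, Thu, Fri → Sat (runs through the weekdays Mon→Sun).
For the letter, letters move back 1 place in the alphabet: H, G, F, E, D → C.
Metal: repeats gold → platinum → copper → silver; gold, platinum, copper, silver, gold → platinum.
Fourth slot: alternating steps +1, −2, +1, −2, …, so 11, 12, 10, 11, 9 → 10.
So the next 4-tuple is [Sat C platinum 10].

[Sat C platinum 10]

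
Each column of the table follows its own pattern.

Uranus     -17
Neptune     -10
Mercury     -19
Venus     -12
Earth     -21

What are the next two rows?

Mars  -14; Jupiter  -23

For the planet, runs through the planets Mercury→Neptune: Uranus, Neptune, Mercury, Venus, Earth → Mars → Jupiter.
For the second component, alternating steps +7, −9, +7, −9, …: -17, -10, -19, -12, -21 → -14 → -23.
Putting the parts together: Mars  -14 and then Jupiter  -23.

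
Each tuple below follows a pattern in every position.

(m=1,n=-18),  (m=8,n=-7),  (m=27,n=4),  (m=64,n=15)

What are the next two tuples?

M: perfect cubes: 1³, 2³, 3³, …; 1, 8, 27, 64 → 125 → 216.
N — +11 each step: -18, -7, 4, 15 → 26 → 37.
So the next two tuples are (m=125,n=26) and (m=216,n=37).

(m=125,n=26), (m=216,n=37)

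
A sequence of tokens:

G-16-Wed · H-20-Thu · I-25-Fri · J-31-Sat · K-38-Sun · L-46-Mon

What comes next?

Letter: letters move forward 1 place in the alphabet, so G, H, I, J, K, L → M.
Second component goes 16, 20, 25, 31, 38, 46 → 55 (differences are 4, 5, 6, … (increasing by 1 each time)).
For the day, runs through the weekdays Mon→Sun: Wed, Thu, Fri, Sat, Sun, Mon → Tue.
Combining the parts gives M-55-Tue.

M-55-Tue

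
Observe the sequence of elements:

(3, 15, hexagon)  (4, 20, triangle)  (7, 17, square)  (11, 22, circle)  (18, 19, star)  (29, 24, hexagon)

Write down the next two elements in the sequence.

(47, 21, triangle), (76, 26, square)

First slot goes 3, 4, 7, 11, 18, 29 → 47 → 76 (each term is the sum of the two before it).
Second slot goes 15, 20, 17, 22, 19, 24 → 21 → 26 (alternating steps +5, −3, +5, −3, …).
Shape goes hexagon, triangle, square, circle, star, hexagon → triangle → square (repeats hexagon → triangle → square → circle → star).
So the next two elements are (47, 21, triangle) and (76, 26, square).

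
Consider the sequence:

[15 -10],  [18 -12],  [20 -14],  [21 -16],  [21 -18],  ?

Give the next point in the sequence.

First coordinate: 15, 18, 20, 21, 21 → 20 (differences are 3, 2, 1, … (decreasing by 1 each time)).
Second coordinate — −2 each step: -10, -12, -14, -16, -18 → -20.
Combining the parts gives [20 -20].

[20 -20]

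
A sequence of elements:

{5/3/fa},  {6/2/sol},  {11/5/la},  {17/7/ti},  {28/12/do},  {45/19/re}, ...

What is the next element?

{73/31/mi}

First part: 5, 6, 11, 17, 28, 45 → 73 (each term is the sum of the two before it).
Second part goes 3, 2, 5, 7, 12, 19 → 31 (each term is the sum of the two before it).
For the note, runs through the solfège scale do→ti: fa, sol, la, ti, do, re → mi.
Combining the parts gives {73/31/mi}.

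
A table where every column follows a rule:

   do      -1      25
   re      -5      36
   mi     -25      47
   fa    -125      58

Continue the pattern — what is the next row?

Note goes do, re, mi, fa → sol (runs through the solfège scale do→ti).
Second component — ×5 each step: -1, -5, -25, -125 → -625.
Third component: +11 each step, so 25, 36, 47, 58 → 69.
So the next row is sol  -625  69.

sol  -625  69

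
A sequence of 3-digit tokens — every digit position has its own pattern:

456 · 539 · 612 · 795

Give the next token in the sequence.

First digit: +1 each step, mod 10, so 4, 5, 6, 7 → 8.
Second digit: −2 each step, mod 10; 5, 3, 1, 9 → 7.
Third digit — +3 each step, mod 10: 6, 9, 2, 5 → 8.
So the next token is 878.

878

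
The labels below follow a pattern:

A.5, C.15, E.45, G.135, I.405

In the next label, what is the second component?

Second component — ×3 each step: 5, 15, 45, 135, 405 → 1215.

1215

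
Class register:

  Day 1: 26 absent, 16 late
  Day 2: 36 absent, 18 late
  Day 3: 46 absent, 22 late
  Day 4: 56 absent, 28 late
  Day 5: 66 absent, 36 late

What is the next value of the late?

46

Absent goes 26, 36, 46, 56, 66 → 76 (+10 each step).
Late: differences are 2, 4, 6, … (increasing by 2 each time); 16, 18, 22, 28, 36 → 46.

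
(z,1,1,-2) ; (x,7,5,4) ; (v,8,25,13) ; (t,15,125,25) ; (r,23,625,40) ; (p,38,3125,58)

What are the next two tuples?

(n,61,15625,79), (l,99,78125,103)

Letter: z, x, v, t, r, p → n → l (letters move back 2 places in the alphabet).
Second slot: each term is the sum of the two before it; 1, 7, 8, 15, 23, 38 → 61 → 99.
For the third slot, ×5 each step: 1, 5, 25, 125, 625, 3125 → 15625 → 78125.
Fourth slot: differences are 6, 9, 12, … (increasing by 3 each time), so -2, 4, 13, 25, 40, 58 → 79 → 103.
Putting the parts together: (n,61,15625,79) and then (l,99,78125,103).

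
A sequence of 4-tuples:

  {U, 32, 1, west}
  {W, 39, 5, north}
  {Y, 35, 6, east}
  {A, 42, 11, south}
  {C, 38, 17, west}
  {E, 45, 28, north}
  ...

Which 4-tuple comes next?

Letter goes U, W, Y, A, C, E → G (letters move forward 2 places in the alphabet, wrapping Z→A).
Second slot — alternating steps +7, −4, +7, −4, …: 32, 39, 35, 42, 38, 45 → 41.
Third slot goes 1, 5, 6, 11, 17, 28 → 45 (each term is the sum of the two before it).
Direction: repeats west → north → east → south; west, north, east, south, west, north → east.
Combining the parts gives {G, 41, 45, east}.

{G, 41, 45, east}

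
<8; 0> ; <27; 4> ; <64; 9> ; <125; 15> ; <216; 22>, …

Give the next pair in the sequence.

First value: perfect cubes: 2³, 3³, 4³, …, so 8, 27, 64, 125, 216 → 343.
Second value — differences are 4, 5, 6, … (increasing by 1 each time): 0, 4, 9, 15, 22 → 30.
Combining the parts gives <343; 30>.

<343; 30>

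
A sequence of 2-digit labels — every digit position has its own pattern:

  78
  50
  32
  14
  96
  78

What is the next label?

First digit: −2 each step, mod 10; 7, 5, 3, 1, 9, 7 → 5.
Second digit: +2 each step, mod 10, so 8, 0, 2, 4, 6, 8 → 0.
Combining the parts gives 50.

50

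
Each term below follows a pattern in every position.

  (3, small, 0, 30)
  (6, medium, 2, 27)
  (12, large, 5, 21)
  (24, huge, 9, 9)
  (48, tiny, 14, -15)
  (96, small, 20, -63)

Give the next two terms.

(192, medium, 27, -159), (384, large, 35, -351)

First entry: ×2 each step; 3, 6, 12, 24, 48, 96 → 192 → 384.
Size: repeats small → medium → large → huge → tiny; small, medium, large, huge, tiny, small → medium → large.
Third entry: differences are 2, 3, 4, … (increasing by 1 each time); 0, 2, 5, 9, 14, 20 → 27 → 35.
Fourth entry: together with the first entry always sums to 33, so 30, 27, 21, 9, -15, -63 → -159 → -351.
Putting the parts together: (192, medium, 27, -159) and then (384, large, 35, -351).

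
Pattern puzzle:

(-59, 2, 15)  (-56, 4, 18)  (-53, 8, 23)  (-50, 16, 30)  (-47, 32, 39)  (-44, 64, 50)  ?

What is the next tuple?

(-41, 128, 63)

For the first slot, +3 each step: -59, -56, -53, -50, -47, -44 → -41.
Second slot: 2, 4, 8, 16, 32, 64 → 128 (×2 each step).
Third slot: differences are 3, 5, 7, … (increasing by 2 each time); 15, 18, 23, 30, 39, 50 → 63.
Combining the parts gives (-41, 128, 63).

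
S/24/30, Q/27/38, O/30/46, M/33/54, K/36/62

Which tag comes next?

Letter: letters move back 2 places in the alphabet; S, Q, O, M, K → I.
Second component goes 24, 27, 30, 33, 36 → 39 (+3 each step).
Third component goes 30, 38, 46, 54, 62 → 70 (+8 each step).
Combining the parts gives I/39/70.

I/39/70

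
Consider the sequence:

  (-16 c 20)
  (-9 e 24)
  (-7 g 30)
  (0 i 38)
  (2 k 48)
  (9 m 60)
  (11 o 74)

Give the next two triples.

(18 q 90), (20 s 108)

First part goes -16, -9, -7, 0, 2, 9, 11 → 18 → 20 (alternating steps +7, +2, +7, +2, …).
Letter: c, e, g, i, k, m, o → q → s (letters move forward 2 places in the alphabet).
Third part — differences are 4, 6, 8, … (increasing by 2 each time): 20, 24, 30, 38, 48, 60, 74 → 90 → 108.
So the next two triples are (18 q 90) and (20 s 108).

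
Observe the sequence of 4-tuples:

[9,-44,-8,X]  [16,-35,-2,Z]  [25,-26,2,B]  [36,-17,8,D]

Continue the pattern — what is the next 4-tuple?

[49,-8,12,F]

First slot: 9, 16, 25, 36 → 49 (perfect squares: 3², 4², 5², …).
Second slot: +9 each step, so -44, -35, -26, -17 → -8.
Third slot: alternating steps +6, +4, +6, +4, …; -8, -2, 2, 8 → 12.
Letter goes X, Z, B, D → F (letters move forward 2 places in the alphabet, wrapping Z→A).
So the next 4-tuple is [49,-8,12,F].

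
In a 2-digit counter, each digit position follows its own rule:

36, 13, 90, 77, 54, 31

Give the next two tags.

18, 95

First digit: 3, 1, 9, 7, 5, 3 → 1 → 9 (−2 each step, mod 10).
Second digit: −3 each step, mod 10, so 6, 3, 0, 7, 4, 1 → 8 → 5.
So the next two tags are 18 and 95.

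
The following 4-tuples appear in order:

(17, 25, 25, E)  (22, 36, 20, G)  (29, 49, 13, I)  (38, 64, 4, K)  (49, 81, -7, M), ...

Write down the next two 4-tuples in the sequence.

(62, 100, -20, O), (77, 121, -35, Q)

First value goes 17, 22, 29, 38, 49 → 62 → 77 (differences are 5, 7, 9, … (increasing by 2 each time)).
Second value — perfect squares: 5², 6², 7², …: 25, 36, 49, 64, 81 → 100 → 121.
Third value: 25, 20, 13, 4, -7 → -20 → -35 (together with the first value always sums to 42).
Letter goes E, G, I, K, M → O → Q (letters move forward 2 places in the alphabet).
So the next two 4-tuples are (62, 100, -20, O) and (77, 121, -35, Q).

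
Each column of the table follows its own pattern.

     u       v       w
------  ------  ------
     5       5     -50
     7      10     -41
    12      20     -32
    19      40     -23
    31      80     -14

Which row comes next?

50  160  -5

Column u: each term is the sum of the two before it; 5, 7, 12, 19, 31 → 50.
For the column v, ×2 each step: 5, 10, 20, 40, 80 → 160.
Column w: +9 each step, so -50, -41, -32, -23, -14 → -5.
Putting it together: 50  160  -5.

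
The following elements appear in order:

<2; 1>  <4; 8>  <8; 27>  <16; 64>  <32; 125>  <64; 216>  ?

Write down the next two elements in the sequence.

<128; 343>, <256; 512>

First slot: ×2 each step, so 2, 4, 8, 16, 32, 64 → 128 → 256.
Second slot: perfect cubes: 1³, 2³, 3³, …, so 1, 8, 27, 64, 125, 216 → 343 → 512.
So the next two elements are <128; 343> and <256; 512>.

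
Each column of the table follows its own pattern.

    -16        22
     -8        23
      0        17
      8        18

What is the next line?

First component goes -16, -8, 0, 8 → 16 (+8 each step).
Second component goes 22, 23, 17, 18 → 12 (alternating steps +1, −6, +1, −6, …).
Combining the parts gives 16  12.

16  12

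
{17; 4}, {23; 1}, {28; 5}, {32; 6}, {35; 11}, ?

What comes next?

For the first entry, differences are 6, 5, 4, … (decreasing by 1 each time): 17, 23, 28, 32, 35 → 37.
Second entry goes 4, 1, 5, 6, 11 → 17 (each term is the sum of the two before it).
Combining the parts gives {37; 17}.

{37; 17}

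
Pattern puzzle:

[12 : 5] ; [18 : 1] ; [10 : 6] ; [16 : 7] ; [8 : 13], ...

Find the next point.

First component — alternating steps +6, −8, +6, −8, …: 12, 18, 10, 16, 8 → 14.
Second component: each term is the sum of the two before it; 5, 1, 6, 7, 13 → 20.
Combining the parts gives [14 : 20].

[14 : 20]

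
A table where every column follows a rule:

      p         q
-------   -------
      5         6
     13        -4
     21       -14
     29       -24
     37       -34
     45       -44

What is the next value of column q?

-54

Column q: −10 each step; 6, -4, -14, -24, -34, -44 → -54.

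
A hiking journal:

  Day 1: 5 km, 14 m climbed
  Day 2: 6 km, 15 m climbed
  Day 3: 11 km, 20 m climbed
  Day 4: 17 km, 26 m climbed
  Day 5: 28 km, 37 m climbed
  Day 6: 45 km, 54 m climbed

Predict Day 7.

73 km, 82 m climbed

Km: 5, 6, 11, 17, 28, 45 → 73 (each term is the sum of the two before it).
M climbed: 14, 15, 20, 26, 37, 54 → 82 (always 9 more than the km).
Combining the parts gives 73 km, 82 m climbed.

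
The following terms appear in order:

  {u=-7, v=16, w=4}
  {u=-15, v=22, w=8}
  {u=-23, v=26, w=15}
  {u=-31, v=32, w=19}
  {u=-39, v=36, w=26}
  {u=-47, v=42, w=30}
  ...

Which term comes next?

U goes -7, -15, -23, -31, -39, -47 → -55 (−8 each step).
V — alternating steps +6, +4, +6, +4, …: 16, 22, 26, 32, 36, 42 → 46.
W: alternating steps +4, +7, +4, +7, …, so 4, 8, 15, 19, 26, 30 → 37.
So the next term is {u=-55, v=46, w=37}.

{u=-55, v=46, w=37}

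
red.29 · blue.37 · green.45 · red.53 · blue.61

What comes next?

green.69

Colour: red, blue, green, red, blue → green (repeats red → blue → green).
Second component: 29, 37, 45, 53, 61 → 69 (+8 each step).
So the next label is green.69.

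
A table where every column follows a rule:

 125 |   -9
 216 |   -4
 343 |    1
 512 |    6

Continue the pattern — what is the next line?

729  11

For the first component, perfect cubes: 5³, 6³, 7³, …: 125, 216, 343, 512 → 729.
For the second component, +5 each step: -9, -4, 1, 6 → 11.
Combining the parts gives 729  11.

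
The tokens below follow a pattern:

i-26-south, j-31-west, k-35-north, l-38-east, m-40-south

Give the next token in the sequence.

For the letter, letters move forward 1 place in the alphabet: i, j, k, l, m → n.
For the second component, differences are 5, 4, 3, … (decreasing by 1 each time): 26, 31, 35, 38, 40 → 41.
Direction: south, west, north, east, south → west (repeats south → west → north → east).
Combining the parts gives n-41-west.

n-41-west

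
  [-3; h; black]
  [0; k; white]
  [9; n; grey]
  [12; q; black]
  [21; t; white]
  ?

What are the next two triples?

[24; w; grey], [33; z; black]

First part goes -3, 0, 9, 12, 21 → 24 → 33 (alternating steps +3, +9, +3, +9, …).
Letter — letters move forward 3 places in the alphabet: h, k, n, q, t → w → z.
Shade goes black, white, grey, black, white → grey → black (repeats black → white → grey).
Putting the parts together: [24; w; grey] and then [33; z; black].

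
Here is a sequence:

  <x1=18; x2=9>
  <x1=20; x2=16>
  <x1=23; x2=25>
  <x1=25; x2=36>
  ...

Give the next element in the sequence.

X1: 18, 20, 23, 25 → 28 (alternating steps +2, +3, +2, +3, …).
X2: 9, 16, 25, 36 → 49 (perfect squares: 3², 4², 5², …).
Putting it together: <x1=28; x2=49>.

<x1=28; x2=49>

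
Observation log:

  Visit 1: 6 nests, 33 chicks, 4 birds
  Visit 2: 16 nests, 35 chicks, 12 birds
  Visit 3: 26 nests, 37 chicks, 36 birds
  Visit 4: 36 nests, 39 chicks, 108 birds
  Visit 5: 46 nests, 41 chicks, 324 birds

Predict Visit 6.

56 nests, 43 chicks, 972 birds

Nests: +10 each step, so 6, 16, 26, 36, 46 → 56.
Chicks goes 33, 35, 37, 39, 41 → 43 (+2 each step).
Birds goes 4, 12, 36, 108, 324 → 972 (×3 each step).
So the next line is 56 nests, 43 chicks, 972 birds.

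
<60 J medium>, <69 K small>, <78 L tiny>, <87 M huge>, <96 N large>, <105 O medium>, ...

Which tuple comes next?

First component goes 60, 69, 78, 87, 96, 105 → 114 (+9 each step).
For the letter, letters move forward 1 place in the alphabet: J, K, L, M, N, O → P.
For the size, repeats medium → small → tiny → huge → large: medium, small, tiny, huge, large, medium → small.
Combining the parts gives <114 P small>.

<114 P small>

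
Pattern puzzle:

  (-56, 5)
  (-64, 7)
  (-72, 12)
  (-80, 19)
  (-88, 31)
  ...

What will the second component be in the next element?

Second component — each term is the sum of the two before it: 5, 7, 12, 19, 31 → 50.

50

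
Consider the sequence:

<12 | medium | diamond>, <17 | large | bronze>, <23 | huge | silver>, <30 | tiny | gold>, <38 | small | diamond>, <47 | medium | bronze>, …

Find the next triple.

For the first coordinate, differences are 5, 6, 7, … (increasing by 1 each time): 12, 17, 23, 30, 38, 47 → 57.
Size — repeats medium → large → huge → tiny → small: medium, large, huge, tiny, small, medium → large.
Rank: repeats diamond → bronze → silver → gold; diamond, bronze, silver, gold, diamond, bronze → silver.
Putting it together: <57 | large | silver>.

<57 | large | silver>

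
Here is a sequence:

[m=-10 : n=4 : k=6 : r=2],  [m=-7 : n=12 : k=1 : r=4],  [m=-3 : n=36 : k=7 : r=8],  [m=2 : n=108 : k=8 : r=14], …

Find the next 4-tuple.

[m=8 : n=324 : k=15 : r=22]

M goes -10, -7, -3, 2 → 8 (differences are 3, 4, 5, … (increasing by 1 each time)).
N: ×3 each step; 4, 12, 36, 108 → 324.
K goes 6, 1, 7, 8 → 15 (each term is the sum of the two before it).
R — differences are 2, 4, 6, … (increasing by 2 each time): 2, 4, 8, 14 → 22.
So the next 4-tuple is [m=8 : n=324 : k=15 : r=22].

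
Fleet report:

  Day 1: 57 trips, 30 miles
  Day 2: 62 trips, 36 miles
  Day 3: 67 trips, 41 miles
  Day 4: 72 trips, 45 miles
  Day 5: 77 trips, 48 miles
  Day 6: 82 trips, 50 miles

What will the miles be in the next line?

Trips: +5 each step; 57, 62, 67, 72, 77, 82 → 87.
For the miles, differences are 6, 5, 4, … (decreasing by 1 each time): 30, 36, 41, 45, 48, 50 → 51.

51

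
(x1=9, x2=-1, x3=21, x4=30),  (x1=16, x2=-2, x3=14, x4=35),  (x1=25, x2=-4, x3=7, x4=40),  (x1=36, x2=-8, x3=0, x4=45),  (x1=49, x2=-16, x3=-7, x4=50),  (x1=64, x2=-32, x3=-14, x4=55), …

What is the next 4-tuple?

(x1=81, x2=-64, x3=-21, x4=60)

For the x1, perfect squares: 3², 4², 5², …: 9, 16, 25, 36, 49, 64 → 81.
For the x2, ×2 each step: -1, -2, -4, -8, -16, -32 → -64.
X3: −7 each step; 21, 14, 7, 0, -7, -14 → -21.
X4 goes 30, 35, 40, 45, 50, 55 → 60 (+5 each step).
Combining the parts gives (x1=81, x2=-64, x3=-21, x4=60).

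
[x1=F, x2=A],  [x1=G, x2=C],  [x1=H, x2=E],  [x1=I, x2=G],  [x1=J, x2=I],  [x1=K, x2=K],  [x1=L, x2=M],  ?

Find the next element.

[x1=M, x2=O]

X1: letters move forward 1 place in the alphabet, so F, G, H, I, J, K, L → M.
X2: A, C, E, G, I, K, M → O (letters move forward 2 places in the alphabet).
Combining the parts gives [x1=M, x2=O].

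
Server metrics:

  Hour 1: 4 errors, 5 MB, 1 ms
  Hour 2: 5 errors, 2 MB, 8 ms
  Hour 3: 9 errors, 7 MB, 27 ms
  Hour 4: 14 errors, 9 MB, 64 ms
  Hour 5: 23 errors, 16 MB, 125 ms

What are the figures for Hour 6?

37 errors, 25 MB, 216 ms

For the errors, each term is the sum of the two before it: 4, 5, 9, 14, 23 → 37.
MB: each term is the sum of the two before it; 5, 2, 7, 9, 16 → 25.
Ms goes 1, 8, 27, 64, 125 → 216 (perfect cubes: 1³, 2³, 3³, …).
Combining the parts gives 37 errors, 25 MB, 216 ms.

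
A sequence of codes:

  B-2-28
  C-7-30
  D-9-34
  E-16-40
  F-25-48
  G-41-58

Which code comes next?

Letter goes B, C, D, E, F, G → H (letters move forward 1 place in the alphabet).
Second component: 2, 7, 9, 16, 25, 41 → 66 (each term is the sum of the two before it).
For the third component, differences are 2, 4, 6, … (increasing by 2 each time): 28, 30, 34, 40, 48, 58 → 70.
Combining the parts gives H-66-70.

H-66-70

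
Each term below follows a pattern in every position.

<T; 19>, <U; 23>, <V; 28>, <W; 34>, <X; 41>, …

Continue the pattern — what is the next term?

<Y; 49>

Letter goes T, U, V, W, X → Y (letters move forward 1 place in the alphabet).
Second coordinate goes 19, 23, 28, 34, 41 → 49 (differences are 4, 5, 6, … (increasing by 1 each time)).
Combining the parts gives <Y; 49>.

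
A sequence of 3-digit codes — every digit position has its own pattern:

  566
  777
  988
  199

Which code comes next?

For the first digit, +2 each step, mod 10: 5, 7, 9, 1 → 3.
Second digit — +1 each step, mod 10: 6, 7, 8, 9 → 0.
Third digit: +1 each step, mod 10, so 6, 7, 8, 9 → 0.
Putting it together: 300.

300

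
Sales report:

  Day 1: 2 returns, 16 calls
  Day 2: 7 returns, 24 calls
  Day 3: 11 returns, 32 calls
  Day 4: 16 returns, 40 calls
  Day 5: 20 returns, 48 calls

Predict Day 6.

Returns goes 2, 7, 11, 16, 20 → 25 (alternating steps +5, +4, +5, +4, …).
Calls — +8 each step: 16, 24, 32, 40, 48 → 56.
So the next row is 25 returns, 56 calls.

25 returns, 56 calls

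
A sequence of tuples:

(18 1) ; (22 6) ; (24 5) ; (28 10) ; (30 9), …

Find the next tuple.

For the first coordinate, alternating steps +4, +2, +4, +2, …: 18, 22, 24, 28, 30 → 34.
Second coordinate: 1, 6, 5, 10, 9 → 14 (alternating steps +5, −1, +5, −1, …).
So the next tuple is (34 14).

(34 14)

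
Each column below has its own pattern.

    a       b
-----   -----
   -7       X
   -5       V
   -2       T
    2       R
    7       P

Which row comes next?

13  N

Column a: differences are 2, 3, 4, … (increasing by 1 each time); -7, -5, -2, 2, 7 → 13.
Column b: letters move back 2 places in the alphabet; X, V, T, R, P → N.
Combining the parts gives 13  N.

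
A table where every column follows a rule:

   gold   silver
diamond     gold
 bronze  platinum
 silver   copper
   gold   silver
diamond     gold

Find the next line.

Rank: gold, diamond, bronze, silver, gold, diamond → bronze (repeats gold → diamond → bronze → silver).
Metal: repeats silver → gold → platinum → copper; silver, gold, platinum, copper, silver, gold → platinum.
Putting it together: bronze  platinum.

bronze  platinum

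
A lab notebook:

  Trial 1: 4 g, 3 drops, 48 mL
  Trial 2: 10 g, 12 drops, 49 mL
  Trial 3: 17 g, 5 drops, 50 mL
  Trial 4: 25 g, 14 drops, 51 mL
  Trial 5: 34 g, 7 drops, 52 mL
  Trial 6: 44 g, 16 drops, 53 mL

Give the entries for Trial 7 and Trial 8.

G: 4, 10, 17, 25, 34, 44 → 55 → 67 (differences are 6, 7, 8, … (increasing by 1 each time)).
Drops goes 3, 12, 5, 14, 7, 16 → 9 → 18 (alternating steps +9, −7, +9, −7, …).
ML goes 48, 49, 50, 51, 52, 53 → 54 → 55 (+1 each step).
So the next two lines are 55 g, 9 drops, 54 mL and 67 g, 18 drops, 55 mL.

55 g, 9 drops, 54 mL; 67 g, 18 drops, 55 mL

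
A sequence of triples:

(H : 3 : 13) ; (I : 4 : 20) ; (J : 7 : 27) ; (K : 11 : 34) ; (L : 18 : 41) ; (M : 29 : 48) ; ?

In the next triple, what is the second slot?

Second slot goes 3, 4, 7, 11, 18, 29 → 47 (each term is the sum of the two before it).

47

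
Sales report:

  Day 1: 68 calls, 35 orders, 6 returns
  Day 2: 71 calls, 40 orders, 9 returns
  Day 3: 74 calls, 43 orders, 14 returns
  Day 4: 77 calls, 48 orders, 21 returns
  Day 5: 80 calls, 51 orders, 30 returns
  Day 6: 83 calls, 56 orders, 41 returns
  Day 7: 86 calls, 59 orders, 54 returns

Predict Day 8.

Calls — +3 each step: 68, 71, 74, 77, 80, 83, 86 → 89.
Orders: alternating steps +5, +3, +5, +3, …; 35, 40, 43, 48, 51, 56, 59 → 64.
Returns: 6, 9, 14, 21, 30, 41, 54 → 69 (differences are 3, 5, 7, … (increasing by 2 each time)).
Combining the parts gives 89 calls, 64 orders, 69 returns.

89 calls, 64 orders, 69 returns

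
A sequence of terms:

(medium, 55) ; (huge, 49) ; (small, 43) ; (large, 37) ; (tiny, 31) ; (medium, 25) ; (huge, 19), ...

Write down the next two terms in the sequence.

(small, 13), (large, 7)

Size: repeats medium → huge → small → large → tiny; medium, huge, small, large, tiny, medium, huge → small → large.
Second part goes 55, 49, 43, 37, 31, 25, 19 → 13 → 7 (−6 each step).
So the next two terms are (small, 13) and (large, 7).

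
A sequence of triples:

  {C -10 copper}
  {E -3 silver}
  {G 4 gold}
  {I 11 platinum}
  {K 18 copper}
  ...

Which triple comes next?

Letter: C, E, G, I, K → M (letters move forward 2 places in the alphabet).
Second component goes -10, -3, 4, 11, 18 → 25 (+7 each step).
For the metal, repeats copper → silver → gold → platinum: copper, silver, gold, platinum, copper → silver.
Combining the parts gives {M 25 silver}.

{M 25 silver}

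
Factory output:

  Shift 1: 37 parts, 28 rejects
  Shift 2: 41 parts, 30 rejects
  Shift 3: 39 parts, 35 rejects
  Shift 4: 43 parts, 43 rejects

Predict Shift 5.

Parts — alternating steps +4, −2, +4, −2, …: 37, 41, 39, 43 → 41.
Rejects: differences are 2, 5, 8, … (increasing by 3 each time); 28, 30, 35, 43 → 54.
Putting it together: 41 parts, 54 rejects.

41 parts, 54 rejects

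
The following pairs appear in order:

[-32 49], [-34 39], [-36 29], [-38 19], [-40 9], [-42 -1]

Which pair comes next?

[-44 -11]

First coordinate — −2 each step: -32, -34, -36, -38, -40, -42 → -44.
Second coordinate goes 49, 39, 29, 19, 9, -1 → -11 (−10 each step).
Putting it together: [-44 -11].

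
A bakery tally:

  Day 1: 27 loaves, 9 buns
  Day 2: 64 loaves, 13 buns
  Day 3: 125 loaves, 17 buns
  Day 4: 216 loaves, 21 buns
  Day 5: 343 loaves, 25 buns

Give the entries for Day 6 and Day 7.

512 loaves, 29 buns; 729 loaves, 33 buns

Loaves: perfect cubes: 3³, 4³, 5³, …, so 27, 64, 125, 216, 343 → 512 → 729.
Buns: 9, 13, 17, 21, 25 → 29 → 33 (+4 each step).
So the next two rows are 512 loaves, 29 buns and 729 loaves, 33 buns.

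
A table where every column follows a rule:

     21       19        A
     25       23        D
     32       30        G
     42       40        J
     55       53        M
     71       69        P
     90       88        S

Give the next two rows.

First component: 21, 25, 32, 42, 55, 71, 90 → 112 → 137 (differences are 4, 7, 10, … (increasing by 3 each time)).
Second component: differences are 4, 7, 10, … (increasing by 3 each time), so 19, 23, 30, 40, 53, 69, 88 → 110 → 135.
Letter goes A, D, G, J, M, P, S → V → Y (letters move forward 3 places in the alphabet).
Putting the parts together: 112  110  V and then 137  135  Y.

112  110  V; 137  135  Y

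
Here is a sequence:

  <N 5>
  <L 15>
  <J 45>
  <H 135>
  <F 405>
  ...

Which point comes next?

<D 1215>

Letter goes N, L, J, H, F → D (letters move back 2 places in the alphabet).
Second entry goes 5, 15, 45, 135, 405 → 1215 (×3 each step).
So the next point is <D 1215>.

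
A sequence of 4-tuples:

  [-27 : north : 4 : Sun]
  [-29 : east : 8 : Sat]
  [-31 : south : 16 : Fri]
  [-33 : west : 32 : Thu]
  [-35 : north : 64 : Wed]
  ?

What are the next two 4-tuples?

First part — −2 each step: -27, -29, -31, -33, -35 → -37 → -39.
Direction: repeats north → east → south → west, so north, east, south, west, north → east → south.
Third part: 4, 8, 16, 32, 64 → 128 → 256 (×2 each step).
Day: Sun, Sat, Fri, Thu, Wed → Tue → Mon (runs backward through the weekdays Mon→Sun).
Putting the parts together: [-37 : east : 128 : Tue] and then [-39 : south : 256 : Mon].

[-37 : east : 128 : Tue], [-39 : south : 256 : Mon]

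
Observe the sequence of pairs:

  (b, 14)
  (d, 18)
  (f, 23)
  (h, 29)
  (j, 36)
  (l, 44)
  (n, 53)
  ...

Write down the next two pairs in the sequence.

Letter — letters move forward 2 places in the alphabet: b, d, f, h, j, l, n → p → r.
For the second value, differences are 4, 5, 6, … (increasing by 1 each time): 14, 18, 23, 29, 36, 44, 53 → 63 → 74.
Putting the parts together: (p, 63) and then (r, 74).

(p, 63), (r, 74)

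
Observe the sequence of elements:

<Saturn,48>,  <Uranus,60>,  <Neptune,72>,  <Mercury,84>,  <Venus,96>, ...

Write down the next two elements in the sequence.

<Earth,108>, <Mars,120>

For the planet, runs through the planets Mercury→Neptune: Saturn, Uranus, Neptune, Mercury, Venus → Earth → Mars.
Second entry: 48, 60, 72, 84, 96 → 108 → 120 (+12 each step).
Putting the parts together: <Earth,108> and then <Mars,120>.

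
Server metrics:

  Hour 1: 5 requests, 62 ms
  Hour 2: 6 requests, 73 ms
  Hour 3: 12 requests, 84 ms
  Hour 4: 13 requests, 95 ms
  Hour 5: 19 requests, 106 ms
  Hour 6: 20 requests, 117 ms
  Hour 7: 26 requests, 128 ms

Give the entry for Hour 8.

Requests goes 5, 6, 12, 13, 19, 20, 26 → 27 (alternating steps +1, +6, +1, +6, …).
Ms: +11 each step; 62, 73, 84, 95, 106, 117, 128 → 139.
So the next record is 27 requests, 139 ms.

27 requests, 139 ms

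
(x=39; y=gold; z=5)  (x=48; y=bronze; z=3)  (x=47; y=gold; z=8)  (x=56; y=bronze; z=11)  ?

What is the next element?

X — alternating steps +9, −1, +9, −1, …: 39, 48, 47, 56 → 55.
Y goes gold, bronze, gold, bronze → gold (alternates gold ↔ bronze).
Z: 5, 3, 8, 11 → 19 (each term is the sum of the two before it).
So the next element is (x=55; y=gold; z=19).

(x=55; y=gold; z=19)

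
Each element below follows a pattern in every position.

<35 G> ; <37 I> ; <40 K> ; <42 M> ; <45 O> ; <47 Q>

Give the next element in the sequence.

First component: alternating steps +2, +3, +2, +3, …, so 35, 37, 40, 42, 45, 47 → 50.
Letter: G, I, K, M, O, Q → S (letters move forward 2 places in the alphabet).
So the next element is <50 S>.

<50 S>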